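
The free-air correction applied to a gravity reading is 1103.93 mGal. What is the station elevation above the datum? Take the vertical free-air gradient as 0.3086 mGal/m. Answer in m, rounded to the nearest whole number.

3577

h = 1103.93 / 0.3086 = 3577.22 m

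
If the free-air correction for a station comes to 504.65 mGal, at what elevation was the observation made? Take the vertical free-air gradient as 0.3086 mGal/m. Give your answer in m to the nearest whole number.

1635

h = 504.65 / 0.3086 = 1635.29 m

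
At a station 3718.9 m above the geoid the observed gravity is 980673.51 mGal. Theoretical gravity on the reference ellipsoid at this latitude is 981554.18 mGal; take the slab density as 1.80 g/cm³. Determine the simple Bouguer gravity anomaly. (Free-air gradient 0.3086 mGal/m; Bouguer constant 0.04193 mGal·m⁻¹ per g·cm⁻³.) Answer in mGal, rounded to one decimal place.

Free-air correction = 0.3086 × 3718.9 = 1147.65 mGal
Free-air anomaly = 980673.51 − 981554.18 + (1147.65) = 266.98 mGal
Bouguer slab correction = 0.04193 × 1.80 × 3718.9 = 280.68 mGal
Simple Bouguer anomaly = 266.98 − (280.68) = -13.70 mGal

-13.7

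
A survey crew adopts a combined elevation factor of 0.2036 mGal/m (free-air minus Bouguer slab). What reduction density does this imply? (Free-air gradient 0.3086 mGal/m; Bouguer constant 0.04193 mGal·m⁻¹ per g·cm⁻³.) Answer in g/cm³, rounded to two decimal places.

2.50

0.2036 = 0.3086 − 0.04193 × ρ
ρ = (0.3086 − 0.2036) / 0.04193 = 2.50 g/cm³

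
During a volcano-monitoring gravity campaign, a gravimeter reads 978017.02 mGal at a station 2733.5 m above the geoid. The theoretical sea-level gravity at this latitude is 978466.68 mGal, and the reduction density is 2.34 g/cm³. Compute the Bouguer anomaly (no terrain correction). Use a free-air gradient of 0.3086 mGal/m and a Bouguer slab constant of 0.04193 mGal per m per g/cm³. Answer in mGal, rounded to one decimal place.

125.7

Free-air correction = 0.3086 × 2733.5 = 843.56 mGal
Free-air anomaly = 978017.02 − 978466.68 + (843.56) = 393.90 mGal
Bouguer slab correction = 0.04193 × 2.34 × 2733.5 = 268.20 mGal
Simple Bouguer anomaly = 393.90 − (268.20) = 125.70 mGal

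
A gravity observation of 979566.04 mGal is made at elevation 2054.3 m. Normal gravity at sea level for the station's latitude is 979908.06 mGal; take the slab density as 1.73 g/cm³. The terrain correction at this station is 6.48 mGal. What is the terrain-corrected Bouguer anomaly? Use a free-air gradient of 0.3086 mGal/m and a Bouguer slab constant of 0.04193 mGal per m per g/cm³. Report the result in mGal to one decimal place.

149.4

Free-air correction = 0.3086 × 2054.3 = 633.96 mGal
Free-air anomaly = 979566.04 − 979908.06 + (633.96) = 291.94 mGal
Bouguer slab correction = 0.04193 × 1.73 × 2054.3 = 149.02 mGal
Simple Bouguer anomaly = 291.94 − (149.02) = 142.92 mGal
Complete Bouguer anomaly = 142.92 + 6.48 = 149.40 mGal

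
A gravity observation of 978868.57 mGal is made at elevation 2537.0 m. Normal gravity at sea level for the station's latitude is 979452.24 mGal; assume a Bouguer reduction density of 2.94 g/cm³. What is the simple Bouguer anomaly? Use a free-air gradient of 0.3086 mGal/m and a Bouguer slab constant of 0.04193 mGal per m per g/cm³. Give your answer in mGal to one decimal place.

Free-air correction = 0.3086 × 2537.0 = 782.92 mGal
Free-air anomaly = 978868.57 − 979452.24 + (782.92) = 199.25 mGal
Bouguer slab correction = 0.04193 × 2.94 × 2537.0 = 312.75 mGal
Simple Bouguer anomaly = 199.25 − (312.75) = -113.50 mGal

-113.5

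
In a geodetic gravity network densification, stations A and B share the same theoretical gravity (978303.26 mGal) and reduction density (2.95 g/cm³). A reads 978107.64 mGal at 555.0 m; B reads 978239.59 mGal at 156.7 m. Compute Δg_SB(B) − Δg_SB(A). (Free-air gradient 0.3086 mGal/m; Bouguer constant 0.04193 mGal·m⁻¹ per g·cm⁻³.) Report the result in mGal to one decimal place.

Δg_SB(A) = 978107.64 − 978303.26 + 0.3086×555.0 − 0.04193×2.95×555.0 = -93.00 mGal
Δg_SB(B) = 978239.59 − 978303.26 + 0.3086×156.7 − 0.04193×2.95×156.7 = -34.70 mGal
Difference = -34.70 − (-93.00) = 58.30 mGal

58.3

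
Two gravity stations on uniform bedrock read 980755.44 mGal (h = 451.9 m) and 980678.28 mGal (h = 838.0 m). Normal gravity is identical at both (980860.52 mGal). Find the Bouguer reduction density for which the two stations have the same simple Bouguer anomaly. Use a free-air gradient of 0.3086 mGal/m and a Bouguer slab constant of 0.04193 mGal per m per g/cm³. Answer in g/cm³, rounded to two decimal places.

2.59

Δg_obs = 980678.28 − 980755.44 = -77.16 mGal over Δh = 838.0 − 451.9 = 386.1 m
Equal Bouguer anomalies ⇒ Δg_obs + (0.3086 − 0.04193ρ)·Δh = 0
0.3086 − 0.04193ρ = −Δg_obs/Δh = 0.19984
ρ = (0.3086 − 0.19984) / 0.04193 = 2.59 g/cm³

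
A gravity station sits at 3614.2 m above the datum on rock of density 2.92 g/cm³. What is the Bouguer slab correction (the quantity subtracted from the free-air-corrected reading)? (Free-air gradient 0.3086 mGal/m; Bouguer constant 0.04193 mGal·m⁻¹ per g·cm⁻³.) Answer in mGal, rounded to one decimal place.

Bouguer slab correction = 0.04193 × 2.92 × 3614.2 = 442.5 mGal

442.5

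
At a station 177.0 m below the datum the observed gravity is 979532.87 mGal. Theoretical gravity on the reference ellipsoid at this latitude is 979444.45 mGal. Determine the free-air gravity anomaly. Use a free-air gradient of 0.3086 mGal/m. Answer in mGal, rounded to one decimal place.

33.8

Free-air correction = 0.3086 × -177.0 = -54.62 mGal
Free-air anomaly = 979532.87 − 979444.45 + (-54.62) = 33.80 mGal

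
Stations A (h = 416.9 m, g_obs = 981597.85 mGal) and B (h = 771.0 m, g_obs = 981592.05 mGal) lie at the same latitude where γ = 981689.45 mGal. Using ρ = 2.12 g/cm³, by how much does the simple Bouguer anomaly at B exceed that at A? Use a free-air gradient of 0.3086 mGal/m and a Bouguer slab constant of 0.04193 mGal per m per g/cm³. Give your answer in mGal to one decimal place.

Δg_SB(A) = 981597.85 − 981689.45 + 0.3086×416.9 − 0.04193×2.12×416.9 = 0.00 mGal
Δg_SB(B) = 981592.05 − 981689.45 + 0.3086×771.0 − 0.04193×2.12×771.0 = 72.00 mGal
Difference = 72.00 − (0.00) = 72.00 mGal

72.0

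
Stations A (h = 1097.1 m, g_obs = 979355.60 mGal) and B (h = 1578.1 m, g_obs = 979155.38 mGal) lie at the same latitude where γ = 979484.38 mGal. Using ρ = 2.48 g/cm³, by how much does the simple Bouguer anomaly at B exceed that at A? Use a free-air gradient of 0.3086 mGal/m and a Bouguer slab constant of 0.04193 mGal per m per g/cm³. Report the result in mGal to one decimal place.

-101.8

Δg_SB(A) = 979355.60 − 979484.38 + 0.3086×1097.1 − 0.04193×2.48×1097.1 = 95.70 mGal
Δg_SB(B) = 979155.38 − 979484.38 + 0.3086×1578.1 − 0.04193×2.48×1578.1 = -6.10 mGal
Difference = -6.10 − (95.70) = -101.80 mGal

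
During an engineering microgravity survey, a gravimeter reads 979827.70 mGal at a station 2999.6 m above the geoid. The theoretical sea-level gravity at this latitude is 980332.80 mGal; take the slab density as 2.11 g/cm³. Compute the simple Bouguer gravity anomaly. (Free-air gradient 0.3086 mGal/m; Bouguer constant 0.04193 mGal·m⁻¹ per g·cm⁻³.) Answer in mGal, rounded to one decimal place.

155.2

Free-air correction = 0.3086 × 2999.6 = 925.68 mGal
Free-air anomaly = 979827.70 − 980332.80 + (925.68) = 420.58 mGal
Bouguer slab correction = 0.04193 × 2.11 × 2999.6 = 265.38 mGal
Simple Bouguer anomaly = 420.58 − (265.38) = 155.20 mGal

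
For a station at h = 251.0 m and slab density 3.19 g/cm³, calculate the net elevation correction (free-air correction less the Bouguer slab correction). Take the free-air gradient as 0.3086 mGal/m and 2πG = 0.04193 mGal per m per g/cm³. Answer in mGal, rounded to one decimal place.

Combined gradient = 0.3086 − 0.04193 × 3.19 = 0.1748433 mGal/m
Combined elevation correction = 0.1748433 × 251.0 = 43.9 mGal

43.9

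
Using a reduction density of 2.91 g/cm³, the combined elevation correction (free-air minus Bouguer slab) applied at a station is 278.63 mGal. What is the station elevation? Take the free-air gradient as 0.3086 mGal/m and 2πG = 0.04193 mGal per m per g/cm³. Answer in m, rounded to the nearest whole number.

Combined gradient = 0.3086 − 0.04193 × 2.91 = 0.1865837 mGal/m
h = 278.63 / 0.1865837 = 1493.32 m

1493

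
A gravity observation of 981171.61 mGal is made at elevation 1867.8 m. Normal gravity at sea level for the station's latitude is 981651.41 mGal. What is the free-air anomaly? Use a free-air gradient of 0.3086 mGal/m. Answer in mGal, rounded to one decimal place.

96.6

Free-air correction = 0.3086 × 1867.8 = 576.40 mGal
Free-air anomaly = 981171.61 − 981651.41 + (576.40) = 96.60 mGal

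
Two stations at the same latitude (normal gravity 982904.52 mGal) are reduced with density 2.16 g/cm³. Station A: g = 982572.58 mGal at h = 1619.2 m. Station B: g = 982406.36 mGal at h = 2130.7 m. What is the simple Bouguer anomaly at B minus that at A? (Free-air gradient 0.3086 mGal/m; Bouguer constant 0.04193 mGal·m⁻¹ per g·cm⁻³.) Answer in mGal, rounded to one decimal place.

Δg_SB(A) = 982572.58 − 982904.52 + 0.3086×1619.2 − 0.04193×2.16×1619.2 = 21.10 mGal
Δg_SB(B) = 982406.36 − 982904.52 + 0.3086×2130.7 − 0.04193×2.16×2130.7 = -33.60 mGal
Difference = -33.60 − (21.10) = -54.70 mGal

-54.7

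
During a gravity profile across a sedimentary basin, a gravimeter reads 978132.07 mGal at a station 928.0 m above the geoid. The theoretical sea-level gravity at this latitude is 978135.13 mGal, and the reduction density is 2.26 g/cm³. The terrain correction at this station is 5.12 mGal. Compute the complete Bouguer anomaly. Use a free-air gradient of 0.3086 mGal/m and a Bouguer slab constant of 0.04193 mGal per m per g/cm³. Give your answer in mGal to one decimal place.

Free-air correction = 0.3086 × 928.0 = 286.38 mGal
Free-air anomaly = 978132.07 − 978135.13 + (286.38) = 283.32 mGal
Bouguer slab correction = 0.04193 × 2.26 × 928.0 = 87.94 mGal
Simple Bouguer anomaly = 283.32 − (87.94) = 195.38 mGal
Complete Bouguer anomaly = 195.38 + 5.12 = 200.50 mGal

200.5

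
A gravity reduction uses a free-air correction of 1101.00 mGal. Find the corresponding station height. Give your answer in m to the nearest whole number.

h = 1101.00 / 0.3086 = 3567.73 m

3568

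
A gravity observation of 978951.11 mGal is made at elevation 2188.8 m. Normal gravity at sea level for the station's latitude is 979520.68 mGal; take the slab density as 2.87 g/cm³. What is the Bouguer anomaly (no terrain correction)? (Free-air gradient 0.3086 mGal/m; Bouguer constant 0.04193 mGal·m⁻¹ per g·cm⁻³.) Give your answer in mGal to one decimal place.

Free-air correction = 0.3086 × 2188.8 = 675.46 mGal
Free-air anomaly = 978951.11 − 979520.68 + (675.46) = 105.89 mGal
Bouguer slab correction = 0.04193 × 2.87 × 2188.8 = 263.40 mGal
Simple Bouguer anomaly = 105.89 − (263.40) = -157.51 mGal

-157.5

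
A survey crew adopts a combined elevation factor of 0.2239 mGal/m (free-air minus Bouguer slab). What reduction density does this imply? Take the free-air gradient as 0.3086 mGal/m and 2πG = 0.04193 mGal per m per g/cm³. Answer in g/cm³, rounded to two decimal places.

2.02

0.2239 = 0.3086 − 0.04193 × ρ
ρ = (0.3086 − 0.2239) / 0.04193 = 2.02 g/cm³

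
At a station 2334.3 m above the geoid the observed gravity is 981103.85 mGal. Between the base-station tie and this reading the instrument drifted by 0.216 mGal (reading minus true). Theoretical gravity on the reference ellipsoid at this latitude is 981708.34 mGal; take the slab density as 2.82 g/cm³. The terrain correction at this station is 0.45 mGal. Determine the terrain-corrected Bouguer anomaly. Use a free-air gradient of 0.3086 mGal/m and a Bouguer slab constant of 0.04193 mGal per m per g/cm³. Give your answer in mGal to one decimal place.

Drift-corrected reading = 981103.85 − (0.216) = 981103.634 mGal
Free-air correction = 0.3086 × 2334.3 = 720.36 mGal
Free-air anomaly = 981103.634 − 981708.34 + (720.36) = 115.654 mGal
Bouguer slab correction = 0.04193 × 2.82 × 2334.3 = 276.01 mGal
Simple Bouguer anomaly = 115.654 − (276.01) = -160.356 mGal
Complete Bouguer anomaly = -160.356 + 0.45 = -159.906 mGal

-159.9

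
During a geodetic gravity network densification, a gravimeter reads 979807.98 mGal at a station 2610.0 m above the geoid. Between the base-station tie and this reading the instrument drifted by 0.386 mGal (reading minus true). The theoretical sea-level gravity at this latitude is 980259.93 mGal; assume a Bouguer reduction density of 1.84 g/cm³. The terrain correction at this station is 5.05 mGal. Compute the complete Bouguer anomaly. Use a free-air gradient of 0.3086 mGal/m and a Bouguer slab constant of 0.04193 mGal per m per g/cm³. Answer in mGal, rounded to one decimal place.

Drift-corrected reading = 979807.98 − (0.386) = 979807.594 mGal
Free-air correction = 0.3086 × 2610.0 = 805.45 mGal
Free-air anomaly = 979807.594 − 980259.93 + (805.45) = 353.114 mGal
Bouguer slab correction = 0.04193 × 1.84 × 2610.0 = 201.36 mGal
Simple Bouguer anomaly = 353.114 − (201.36) = 151.754 mGal
Complete Bouguer anomaly = 151.754 + 5.05 = 156.804 mGal

156.8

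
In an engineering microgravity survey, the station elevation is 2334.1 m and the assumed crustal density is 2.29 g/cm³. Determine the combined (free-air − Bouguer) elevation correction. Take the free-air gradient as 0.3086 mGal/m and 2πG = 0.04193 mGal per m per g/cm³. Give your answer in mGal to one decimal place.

496.2

Combined gradient = 0.3086 − 0.04193 × 2.29 = 0.2125803 mGal/m
Combined elevation correction = 0.2125803 × 2334.1 = 496.2 mGal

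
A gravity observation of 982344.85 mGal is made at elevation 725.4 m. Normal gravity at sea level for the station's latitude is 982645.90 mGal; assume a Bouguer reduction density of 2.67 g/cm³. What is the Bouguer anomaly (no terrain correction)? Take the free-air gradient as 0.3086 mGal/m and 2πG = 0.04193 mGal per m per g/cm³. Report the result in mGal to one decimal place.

-158.4

Free-air correction = 0.3086 × 725.4 = 223.86 mGal
Free-air anomaly = 982344.85 − 982645.90 + (223.86) = -77.19 mGal
Bouguer slab correction = 0.04193 × 2.67 × 725.4 = 81.21 mGal
Simple Bouguer anomaly = -77.19 − (81.21) = -158.40 mGal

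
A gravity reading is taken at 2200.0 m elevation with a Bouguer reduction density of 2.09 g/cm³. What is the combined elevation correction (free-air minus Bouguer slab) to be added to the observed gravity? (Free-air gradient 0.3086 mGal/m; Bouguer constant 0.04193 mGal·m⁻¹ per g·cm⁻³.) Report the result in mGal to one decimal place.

486.1

Combined gradient = 0.3086 − 0.04193 × 2.09 = 0.2209663 mGal/m
Combined elevation correction = 0.2209663 × 2200.0 = 486.1 mGal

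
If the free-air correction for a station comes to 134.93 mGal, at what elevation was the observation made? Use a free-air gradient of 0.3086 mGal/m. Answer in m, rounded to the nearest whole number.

h = 134.93 / 0.3086 = 437.23 m

437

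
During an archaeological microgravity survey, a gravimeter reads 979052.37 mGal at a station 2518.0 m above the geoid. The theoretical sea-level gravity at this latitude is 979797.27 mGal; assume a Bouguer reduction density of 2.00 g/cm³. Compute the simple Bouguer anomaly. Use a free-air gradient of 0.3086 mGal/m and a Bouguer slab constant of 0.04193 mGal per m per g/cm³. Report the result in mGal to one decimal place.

Free-air correction = 0.3086 × 2518.0 = 777.05 mGal
Free-air anomaly = 979052.37 − 979797.27 + (777.05) = 32.15 mGal
Bouguer slab correction = 0.04193 × 2.00 × 2518.0 = 211.16 mGal
Simple Bouguer anomaly = 32.15 − (211.16) = -179.01 mGal

-179.0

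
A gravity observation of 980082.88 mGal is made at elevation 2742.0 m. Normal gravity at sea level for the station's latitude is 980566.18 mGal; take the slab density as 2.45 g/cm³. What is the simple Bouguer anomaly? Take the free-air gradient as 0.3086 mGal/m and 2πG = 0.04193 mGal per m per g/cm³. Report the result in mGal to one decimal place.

81.2

Free-air correction = 0.3086 × 2742.0 = 846.18 mGal
Free-air anomaly = 980082.88 − 980566.18 + (846.18) = 362.88 mGal
Bouguer slab correction = 0.04193 × 2.45 × 2742.0 = 281.68 mGal
Simple Bouguer anomaly = 362.88 − (281.68) = 81.20 mGal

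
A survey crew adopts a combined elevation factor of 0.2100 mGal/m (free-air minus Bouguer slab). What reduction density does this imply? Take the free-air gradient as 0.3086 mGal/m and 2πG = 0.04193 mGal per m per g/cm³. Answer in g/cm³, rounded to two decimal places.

2.35

0.2100 = 0.3086 − 0.04193 × ρ
ρ = (0.3086 − 0.2100) / 0.04193 = 2.35 g/cm³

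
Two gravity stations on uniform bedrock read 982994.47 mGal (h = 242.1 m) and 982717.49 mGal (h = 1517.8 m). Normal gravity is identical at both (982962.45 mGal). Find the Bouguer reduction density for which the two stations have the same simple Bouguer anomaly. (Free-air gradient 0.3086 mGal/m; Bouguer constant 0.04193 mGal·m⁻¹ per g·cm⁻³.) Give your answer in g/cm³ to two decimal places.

2.18

Δg_obs = 982717.49 − 982994.47 = -276.98 mGal over Δh = 1517.8 − 242.1 = 1275.7 m
Equal Bouguer anomalies ⇒ Δg_obs + (0.3086 − 0.04193ρ)·Δh = 0
0.3086 − 0.04193ρ = −Δg_obs/Δh = 0.21712
ρ = (0.3086 − 0.21712) / 0.04193 = 2.18 g/cm³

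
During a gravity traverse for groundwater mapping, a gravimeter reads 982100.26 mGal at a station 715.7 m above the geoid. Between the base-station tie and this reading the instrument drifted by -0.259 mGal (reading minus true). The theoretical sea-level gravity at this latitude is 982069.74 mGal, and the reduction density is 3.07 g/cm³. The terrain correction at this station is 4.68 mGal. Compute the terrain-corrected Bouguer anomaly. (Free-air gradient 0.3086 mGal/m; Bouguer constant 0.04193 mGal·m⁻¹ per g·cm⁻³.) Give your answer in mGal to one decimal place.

Drift-corrected reading = 982100.26 − (-0.259) = 982100.519 mGal
Free-air correction = 0.3086 × 715.7 = 220.87 mGal
Free-air anomaly = 982100.519 − 982069.74 + (220.87) = 251.649 mGal
Bouguer slab correction = 0.04193 × 3.07 × 715.7 = 92.13 mGal
Simple Bouguer anomaly = 251.649 − (92.13) = 159.519 mGal
Complete Bouguer anomaly = 159.519 + 4.68 = 164.199 mGal

164.2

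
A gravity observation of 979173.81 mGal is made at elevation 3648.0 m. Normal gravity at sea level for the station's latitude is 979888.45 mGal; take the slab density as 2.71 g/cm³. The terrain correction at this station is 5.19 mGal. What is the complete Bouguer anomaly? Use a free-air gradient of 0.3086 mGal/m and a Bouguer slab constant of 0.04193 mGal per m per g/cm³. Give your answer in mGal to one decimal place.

1.8

Free-air correction = 0.3086 × 3648.0 = 1125.77 mGal
Free-air anomaly = 979173.81 − 979888.45 + (1125.77) = 411.13 mGal
Bouguer slab correction = 0.04193 × 2.71 × 3648.0 = 414.52 mGal
Simple Bouguer anomaly = 411.13 − (414.52) = -3.39 mGal
Complete Bouguer anomaly = -3.39 + 5.19 = 1.80 mGal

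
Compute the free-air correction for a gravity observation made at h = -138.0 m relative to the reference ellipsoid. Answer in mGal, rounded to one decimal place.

Free-air correction = 0.3086 × -138.0 = -42.6 mGal

-42.6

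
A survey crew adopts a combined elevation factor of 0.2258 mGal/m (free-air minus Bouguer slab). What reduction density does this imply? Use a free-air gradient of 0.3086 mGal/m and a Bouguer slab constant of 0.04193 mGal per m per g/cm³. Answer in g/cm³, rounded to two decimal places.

1.97

0.2258 = 0.3086 − 0.04193 × ρ
ρ = (0.3086 − 0.2258) / 0.04193 = 1.97 g/cm³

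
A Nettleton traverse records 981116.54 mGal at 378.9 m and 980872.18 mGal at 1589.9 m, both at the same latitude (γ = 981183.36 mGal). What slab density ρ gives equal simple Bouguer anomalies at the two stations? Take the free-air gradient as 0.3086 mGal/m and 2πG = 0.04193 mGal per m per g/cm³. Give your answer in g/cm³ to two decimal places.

Δg_obs = 980872.18 − 981116.54 = -244.36 mGal over Δh = 1589.9 − 378.9 = 1211.0 m
Equal Bouguer anomalies ⇒ Δg_obs + (0.3086 − 0.04193ρ)·Δh = 0
0.3086 − 0.04193ρ = −Δg_obs/Δh = 0.20178
ρ = (0.3086 − 0.20178) / 0.04193 = 2.55 g/cm³

2.55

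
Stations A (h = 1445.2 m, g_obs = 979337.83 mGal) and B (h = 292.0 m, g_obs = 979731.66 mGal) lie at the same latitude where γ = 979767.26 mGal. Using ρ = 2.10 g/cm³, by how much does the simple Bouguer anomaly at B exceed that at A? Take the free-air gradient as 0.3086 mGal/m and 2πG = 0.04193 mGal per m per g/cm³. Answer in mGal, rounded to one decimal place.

139.5

Δg_SB(A) = 979337.83 − 979767.26 + 0.3086×1445.2 − 0.04193×2.10×1445.2 = -110.70 mGal
Δg_SB(B) = 979731.66 − 979767.26 + 0.3086×292.0 − 0.04193×2.10×292.0 = 28.80 mGal
Difference = 28.80 − (-110.70) = 139.50 mGal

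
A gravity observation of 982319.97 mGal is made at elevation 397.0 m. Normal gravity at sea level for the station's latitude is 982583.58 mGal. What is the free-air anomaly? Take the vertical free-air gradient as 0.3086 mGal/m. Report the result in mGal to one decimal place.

-141.1

Free-air correction = 0.3086 × 397.0 = 122.51 mGal
Free-air anomaly = 982319.97 − 982583.58 + (122.51) = -141.10 mGal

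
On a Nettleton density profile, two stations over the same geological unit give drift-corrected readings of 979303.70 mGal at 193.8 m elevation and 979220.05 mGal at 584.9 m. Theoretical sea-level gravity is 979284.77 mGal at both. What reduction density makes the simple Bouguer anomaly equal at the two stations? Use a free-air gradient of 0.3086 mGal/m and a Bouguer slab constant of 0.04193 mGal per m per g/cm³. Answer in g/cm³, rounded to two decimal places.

Δg_obs = 979220.05 − 979303.70 = -83.65 mGal over Δh = 584.9 − 193.8 = 391.1 m
Equal Bouguer anomalies ⇒ Δg_obs + (0.3086 − 0.04193ρ)·Δh = 0
0.3086 − 0.04193ρ = −Δg_obs/Δh = 0.21388
ρ = (0.3086 − 0.21388) / 0.04193 = 2.26 g/cm³

2.26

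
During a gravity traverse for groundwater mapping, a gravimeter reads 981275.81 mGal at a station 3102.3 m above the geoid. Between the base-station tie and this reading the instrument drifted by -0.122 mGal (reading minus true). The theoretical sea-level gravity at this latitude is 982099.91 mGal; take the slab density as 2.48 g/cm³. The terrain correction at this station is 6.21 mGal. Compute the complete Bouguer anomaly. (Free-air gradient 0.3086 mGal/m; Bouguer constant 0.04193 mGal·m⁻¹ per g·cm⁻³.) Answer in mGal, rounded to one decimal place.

-183.0

Drift-corrected reading = 981275.81 − (-0.122) = 981275.932 mGal
Free-air correction = 0.3086 × 3102.3 = 957.37 mGal
Free-air anomaly = 981275.932 − 982099.91 + (957.37) = 133.392 mGal
Bouguer slab correction = 0.04193 × 2.48 × 3102.3 = 322.60 mGal
Simple Bouguer anomaly = 133.392 − (322.60) = -189.208 mGal
Complete Bouguer anomaly = -189.208 + 6.21 = -182.998 mGal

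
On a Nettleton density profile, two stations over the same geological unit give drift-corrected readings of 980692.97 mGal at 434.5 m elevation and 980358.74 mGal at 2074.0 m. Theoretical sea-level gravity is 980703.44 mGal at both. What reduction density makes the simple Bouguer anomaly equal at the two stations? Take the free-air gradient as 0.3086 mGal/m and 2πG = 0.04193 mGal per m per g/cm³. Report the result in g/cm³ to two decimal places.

Δg_obs = 980358.74 − 980692.97 = -334.23 mGal over Δh = 2074.0 − 434.5 = 1639.5 m
Equal Bouguer anomalies ⇒ Δg_obs + (0.3086 − 0.04193ρ)·Δh = 0
0.3086 − 0.04193ρ = −Δg_obs/Δh = 0.20386
ρ = (0.3086 − 0.20386) / 0.04193 = 2.50 g/cm³

2.50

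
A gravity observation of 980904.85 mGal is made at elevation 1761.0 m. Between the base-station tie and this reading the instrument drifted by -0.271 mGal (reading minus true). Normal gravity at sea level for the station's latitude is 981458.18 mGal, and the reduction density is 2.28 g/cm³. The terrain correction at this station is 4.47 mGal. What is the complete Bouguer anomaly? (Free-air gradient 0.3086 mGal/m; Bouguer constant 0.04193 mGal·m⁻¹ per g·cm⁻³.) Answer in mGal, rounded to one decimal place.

-173.5

Drift-corrected reading = 980904.85 − (-0.271) = 980905.121 mGal
Free-air correction = 0.3086 × 1761.0 = 543.44 mGal
Free-air anomaly = 980905.121 − 981458.18 + (543.44) = -9.619 mGal
Bouguer slab correction = 0.04193 × 2.28 × 1761.0 = 168.35 mGal
Simple Bouguer anomaly = -9.619 − (168.35) = -177.969 mGal
Complete Bouguer anomaly = -177.969 + 4.47 = -173.499 mGal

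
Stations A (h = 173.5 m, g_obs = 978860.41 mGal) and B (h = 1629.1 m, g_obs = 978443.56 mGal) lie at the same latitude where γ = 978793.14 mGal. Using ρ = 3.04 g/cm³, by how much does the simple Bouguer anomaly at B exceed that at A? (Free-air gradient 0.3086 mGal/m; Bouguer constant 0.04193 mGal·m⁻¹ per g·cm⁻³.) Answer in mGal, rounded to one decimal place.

-153.2

Δg_SB(A) = 978860.41 − 978793.14 + 0.3086×173.5 − 0.04193×3.04×173.5 = 98.70 mGal
Δg_SB(B) = 978443.56 − 978793.14 + 0.3086×1629.1 − 0.04193×3.04×1629.1 = -54.50 mGal
Difference = -54.50 − (98.70) = -153.20 mGal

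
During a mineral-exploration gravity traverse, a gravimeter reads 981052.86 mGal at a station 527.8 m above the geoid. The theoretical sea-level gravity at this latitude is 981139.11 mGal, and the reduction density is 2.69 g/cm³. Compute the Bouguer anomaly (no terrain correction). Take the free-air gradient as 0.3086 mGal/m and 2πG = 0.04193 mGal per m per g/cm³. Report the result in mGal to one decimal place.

Free-air correction = 0.3086 × 527.8 = 162.88 mGal
Free-air anomaly = 981052.86 − 981139.11 + (162.88) = 76.63 mGal
Bouguer slab correction = 0.04193 × 2.69 × 527.8 = 59.53 mGal
Simple Bouguer anomaly = 76.63 − (59.53) = 17.10 mGal

17.1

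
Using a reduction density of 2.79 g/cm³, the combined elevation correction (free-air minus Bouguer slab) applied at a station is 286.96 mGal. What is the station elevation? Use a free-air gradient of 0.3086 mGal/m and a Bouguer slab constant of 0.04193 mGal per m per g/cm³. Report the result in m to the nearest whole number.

1498

Combined gradient = 0.3086 − 0.04193 × 2.79 = 0.1916153 mGal/m
h = 286.96 / 0.1916153 = 1497.58 m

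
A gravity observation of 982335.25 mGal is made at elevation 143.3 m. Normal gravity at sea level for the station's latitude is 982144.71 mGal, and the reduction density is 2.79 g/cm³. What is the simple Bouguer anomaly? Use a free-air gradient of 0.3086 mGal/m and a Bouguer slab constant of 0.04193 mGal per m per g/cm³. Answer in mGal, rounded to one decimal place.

Free-air correction = 0.3086 × 143.3 = 44.22 mGal
Free-air anomaly = 982335.25 − 982144.71 + (44.22) = 234.76 mGal
Bouguer slab correction = 0.04193 × 2.79 × 143.3 = 16.76 mGal
Simple Bouguer anomaly = 234.76 − (16.76) = 218.00 mGal

218.0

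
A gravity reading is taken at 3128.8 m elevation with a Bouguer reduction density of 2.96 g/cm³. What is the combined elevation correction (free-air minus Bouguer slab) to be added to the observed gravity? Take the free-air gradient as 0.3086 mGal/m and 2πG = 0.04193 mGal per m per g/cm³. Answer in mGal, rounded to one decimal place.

577.2

Combined gradient = 0.3086 − 0.04193 × 2.96 = 0.1844872 mGal/m
Combined elevation correction = 0.1844872 × 3128.8 = 577.2 mGal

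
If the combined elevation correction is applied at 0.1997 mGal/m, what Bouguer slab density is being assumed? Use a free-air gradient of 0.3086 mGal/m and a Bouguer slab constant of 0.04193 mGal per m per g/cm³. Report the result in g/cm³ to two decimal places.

2.60

0.1997 = 0.3086 − 0.04193 × ρ
ρ = (0.3086 − 0.1997) / 0.04193 = 2.60 g/cm³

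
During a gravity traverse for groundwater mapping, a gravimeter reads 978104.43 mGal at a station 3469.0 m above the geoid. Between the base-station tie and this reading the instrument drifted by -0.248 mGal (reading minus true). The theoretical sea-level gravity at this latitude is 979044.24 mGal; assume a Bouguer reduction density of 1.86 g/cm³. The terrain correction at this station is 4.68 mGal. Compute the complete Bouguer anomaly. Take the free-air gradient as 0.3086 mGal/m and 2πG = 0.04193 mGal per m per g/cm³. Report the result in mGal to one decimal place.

Drift-corrected reading = 978104.43 − (-0.248) = 978104.678 mGal
Free-air correction = 0.3086 × 3469.0 = 1070.53 mGal
Free-air anomaly = 978104.678 − 979044.24 + (1070.53) = 130.968 mGal
Bouguer slab correction = 0.04193 × 1.86 × 3469.0 = 270.55 mGal
Simple Bouguer anomaly = 130.968 − (270.55) = -139.582 mGal
Complete Bouguer anomaly = -139.582 + 4.68 = -134.902 mGal

-134.9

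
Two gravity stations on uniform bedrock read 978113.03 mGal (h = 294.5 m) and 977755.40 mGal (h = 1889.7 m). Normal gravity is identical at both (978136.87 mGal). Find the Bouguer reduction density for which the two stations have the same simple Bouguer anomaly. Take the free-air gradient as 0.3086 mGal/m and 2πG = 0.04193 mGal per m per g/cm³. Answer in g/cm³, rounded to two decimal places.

Δg_obs = 977755.40 − 978113.03 = -357.63 mGal over Δh = 1889.7 − 294.5 = 1595.2 m
Equal Bouguer anomalies ⇒ Δg_obs + (0.3086 − 0.04193ρ)·Δh = 0
0.3086 − 0.04193ρ = −Δg_obs/Δh = 0.22419
ρ = (0.3086 − 0.22419) / 0.04193 = 2.01 g/cm³

2.01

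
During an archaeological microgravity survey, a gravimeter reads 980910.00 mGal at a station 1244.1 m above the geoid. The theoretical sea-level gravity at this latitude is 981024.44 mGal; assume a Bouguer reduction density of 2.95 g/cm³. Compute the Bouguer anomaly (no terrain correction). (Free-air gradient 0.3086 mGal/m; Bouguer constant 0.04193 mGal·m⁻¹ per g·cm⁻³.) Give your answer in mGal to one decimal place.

115.6

Free-air correction = 0.3086 × 1244.1 = 383.93 mGal
Free-air anomaly = 980910.00 − 981024.44 + (383.93) = 269.49 mGal
Bouguer slab correction = 0.04193 × 2.95 × 1244.1 = 153.89 mGal
Simple Bouguer anomaly = 269.49 − (153.89) = 115.60 mGal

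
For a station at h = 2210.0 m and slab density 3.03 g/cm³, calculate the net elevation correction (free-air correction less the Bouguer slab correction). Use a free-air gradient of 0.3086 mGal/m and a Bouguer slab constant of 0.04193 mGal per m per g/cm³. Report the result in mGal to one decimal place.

401.2

Combined gradient = 0.3086 − 0.04193 × 3.03 = 0.1815521 mGal/m
Combined elevation correction = 0.1815521 × 2210.0 = 401.2 mGal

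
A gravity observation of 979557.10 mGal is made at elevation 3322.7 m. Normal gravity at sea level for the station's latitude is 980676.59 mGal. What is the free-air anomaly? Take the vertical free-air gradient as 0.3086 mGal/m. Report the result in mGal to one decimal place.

-94.1

Free-air correction = 0.3086 × 3322.7 = 1025.39 mGal
Free-air anomaly = 979557.10 − 980676.59 + (1025.39) = -94.10 mGal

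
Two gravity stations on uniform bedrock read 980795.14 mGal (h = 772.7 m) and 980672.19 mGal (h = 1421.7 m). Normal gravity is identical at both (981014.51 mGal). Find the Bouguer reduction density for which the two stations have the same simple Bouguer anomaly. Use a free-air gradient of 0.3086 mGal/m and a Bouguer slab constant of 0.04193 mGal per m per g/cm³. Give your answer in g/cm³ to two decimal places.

2.84

Δg_obs = 980672.19 − 980795.14 = -122.95 mGal over Δh = 1421.7 − 772.7 = 649.0 m
Equal Bouguer anomalies ⇒ Δg_obs + (0.3086 − 0.04193ρ)·Δh = 0
0.3086 − 0.04193ρ = −Δg_obs/Δh = 0.18945
ρ = (0.3086 − 0.18945) / 0.04193 = 2.84 g/cm³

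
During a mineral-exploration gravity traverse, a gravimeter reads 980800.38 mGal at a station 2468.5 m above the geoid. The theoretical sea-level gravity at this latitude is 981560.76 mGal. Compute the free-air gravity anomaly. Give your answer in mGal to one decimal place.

1.4

Free-air correction = 0.3086 × 2468.5 = 761.78 mGal
Free-air anomaly = 980800.38 − 981560.76 + (761.78) = 1.40 mGal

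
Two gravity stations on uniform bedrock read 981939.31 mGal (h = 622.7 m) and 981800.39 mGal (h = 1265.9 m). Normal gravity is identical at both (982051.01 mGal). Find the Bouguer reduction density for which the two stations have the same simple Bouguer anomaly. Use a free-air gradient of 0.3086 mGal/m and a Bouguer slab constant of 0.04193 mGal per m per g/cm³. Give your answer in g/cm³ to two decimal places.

Δg_obs = 981800.39 − 981939.31 = -138.92 mGal over Δh = 1265.9 − 622.7 = 643.2 m
Equal Bouguer anomalies ⇒ Δg_obs + (0.3086 − 0.04193ρ)·Δh = 0
0.3086 − 0.04193ρ = −Δg_obs/Δh = 0.21598
ρ = (0.3086 − 0.21598) / 0.04193 = 2.21 g/cm³

2.21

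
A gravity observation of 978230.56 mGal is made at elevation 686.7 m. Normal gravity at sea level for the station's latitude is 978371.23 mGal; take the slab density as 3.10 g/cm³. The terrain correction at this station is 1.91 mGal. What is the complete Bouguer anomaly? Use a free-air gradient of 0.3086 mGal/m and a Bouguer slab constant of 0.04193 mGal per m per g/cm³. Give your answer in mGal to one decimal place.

-16.1

Free-air correction = 0.3086 × 686.7 = 211.92 mGal
Free-air anomaly = 978230.56 − 978371.23 + (211.92) = 71.25 mGal
Bouguer slab correction = 0.04193 × 3.10 × 686.7 = 89.26 mGal
Simple Bouguer anomaly = 71.25 − (89.26) = -18.01 mGal
Complete Bouguer anomaly = -18.01 + 1.91 = -16.10 mGal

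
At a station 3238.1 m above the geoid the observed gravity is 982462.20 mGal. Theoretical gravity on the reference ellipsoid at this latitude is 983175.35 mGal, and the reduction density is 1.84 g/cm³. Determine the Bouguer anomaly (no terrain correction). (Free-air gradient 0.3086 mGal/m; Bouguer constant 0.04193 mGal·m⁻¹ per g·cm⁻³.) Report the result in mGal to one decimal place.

36.3

Free-air correction = 0.3086 × 3238.1 = 999.28 mGal
Free-air anomaly = 982462.20 − 983175.35 + (999.28) = 286.13 mGal
Bouguer slab correction = 0.04193 × 1.84 × 3238.1 = 249.82 mGal
Simple Bouguer anomaly = 286.13 − (249.82) = 36.31 mGal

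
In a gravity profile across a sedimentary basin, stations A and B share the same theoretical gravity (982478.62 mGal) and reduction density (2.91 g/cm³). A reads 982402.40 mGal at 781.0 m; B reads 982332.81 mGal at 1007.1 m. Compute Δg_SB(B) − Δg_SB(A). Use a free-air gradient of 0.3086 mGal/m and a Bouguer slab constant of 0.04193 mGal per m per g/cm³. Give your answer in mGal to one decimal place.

-27.4

Δg_SB(A) = 982402.40 − 982478.62 + 0.3086×781.0 − 0.04193×2.91×781.0 = 69.50 mGal
Δg_SB(B) = 982332.81 − 982478.62 + 0.3086×1007.1 − 0.04193×2.91×1007.1 = 42.10 mGal
Difference = 42.10 − (69.50) = -27.40 mGal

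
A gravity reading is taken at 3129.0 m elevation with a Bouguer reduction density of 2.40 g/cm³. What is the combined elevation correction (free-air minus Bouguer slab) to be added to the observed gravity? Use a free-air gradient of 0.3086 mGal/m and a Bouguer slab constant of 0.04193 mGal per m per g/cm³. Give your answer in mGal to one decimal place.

Combined gradient = 0.3086 − 0.04193 × 2.40 = 0.2079680 mGal/m
Combined elevation correction = 0.2079680 × 3129.0 = 650.7 mGal

650.7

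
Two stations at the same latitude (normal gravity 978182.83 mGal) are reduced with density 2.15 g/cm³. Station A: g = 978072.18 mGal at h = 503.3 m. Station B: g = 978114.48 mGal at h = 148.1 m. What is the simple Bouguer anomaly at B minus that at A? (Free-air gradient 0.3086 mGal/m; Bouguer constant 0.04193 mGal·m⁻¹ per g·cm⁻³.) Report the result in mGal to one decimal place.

-35.3

Δg_SB(A) = 978072.18 − 978182.83 + 0.3086×503.3 − 0.04193×2.15×503.3 = -0.70 mGal
Δg_SB(B) = 978114.48 − 978182.83 + 0.3086×148.1 − 0.04193×2.15×148.1 = -36.00 mGal
Difference = -36.00 − (-0.70) = -35.30 mGal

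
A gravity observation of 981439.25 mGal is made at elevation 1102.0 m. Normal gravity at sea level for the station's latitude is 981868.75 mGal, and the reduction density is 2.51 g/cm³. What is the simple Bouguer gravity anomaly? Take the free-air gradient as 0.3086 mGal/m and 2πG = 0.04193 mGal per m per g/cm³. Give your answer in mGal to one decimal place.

Free-air correction = 0.3086 × 1102.0 = 340.08 mGal
Free-air anomaly = 981439.25 − 981868.75 + (340.08) = -89.42 mGal
Bouguer slab correction = 0.04193 × 2.51 × 1102.0 = 115.98 mGal
Simple Bouguer anomaly = -89.42 − (115.98) = -205.40 mGal

-205.4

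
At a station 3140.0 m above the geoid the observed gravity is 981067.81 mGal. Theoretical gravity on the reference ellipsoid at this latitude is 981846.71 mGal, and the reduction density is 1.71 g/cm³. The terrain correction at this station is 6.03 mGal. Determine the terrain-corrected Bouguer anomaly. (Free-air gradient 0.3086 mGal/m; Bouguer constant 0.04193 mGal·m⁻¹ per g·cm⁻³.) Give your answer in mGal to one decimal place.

Free-air correction = 0.3086 × 3140.0 = 969.00 mGal
Free-air anomaly = 981067.81 − 981846.71 + (969.00) = 190.10 mGal
Bouguer slab correction = 0.04193 × 1.71 × 3140.0 = 225.14 mGal
Simple Bouguer anomaly = 190.10 − (225.14) = -35.04 mGal
Complete Bouguer anomaly = -35.04 + 6.03 = -29.01 mGal

-29.0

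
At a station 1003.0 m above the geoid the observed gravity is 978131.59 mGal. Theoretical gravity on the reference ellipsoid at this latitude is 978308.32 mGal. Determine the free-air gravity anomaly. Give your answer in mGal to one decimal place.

Free-air correction = 0.3086 × 1003.0 = 309.53 mGal
Free-air anomaly = 978131.59 − 978308.32 + (309.53) = 132.80 mGal

132.8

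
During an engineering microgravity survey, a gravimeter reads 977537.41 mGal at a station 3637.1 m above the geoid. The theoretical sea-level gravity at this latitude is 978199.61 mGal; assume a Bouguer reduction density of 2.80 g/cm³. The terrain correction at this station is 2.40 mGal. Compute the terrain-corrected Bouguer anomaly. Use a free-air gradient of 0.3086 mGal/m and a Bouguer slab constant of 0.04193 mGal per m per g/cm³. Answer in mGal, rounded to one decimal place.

35.6

Free-air correction = 0.3086 × 3637.1 = 1122.41 mGal
Free-air anomaly = 977537.41 − 978199.61 + (1122.41) = 460.21 mGal
Bouguer slab correction = 0.04193 × 2.80 × 3637.1 = 427.01 mGal
Simple Bouguer anomaly = 460.21 − (427.01) = 33.20 mGal
Complete Bouguer anomaly = 33.20 + 2.40 = 35.60 mGal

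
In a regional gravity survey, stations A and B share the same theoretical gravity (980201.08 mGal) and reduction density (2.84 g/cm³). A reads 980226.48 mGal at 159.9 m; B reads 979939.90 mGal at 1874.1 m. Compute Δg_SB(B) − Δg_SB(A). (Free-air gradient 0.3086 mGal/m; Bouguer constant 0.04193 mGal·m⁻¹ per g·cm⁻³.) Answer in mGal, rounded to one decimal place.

Δg_SB(A) = 980226.48 − 980201.08 + 0.3086×159.9 − 0.04193×2.84×159.9 = 55.70 mGal
Δg_SB(B) = 979939.90 − 980201.08 + 0.3086×1874.1 − 0.04193×2.84×1874.1 = 94.00 mGal
Difference = 94.00 − (55.70) = 38.30 mGal

38.3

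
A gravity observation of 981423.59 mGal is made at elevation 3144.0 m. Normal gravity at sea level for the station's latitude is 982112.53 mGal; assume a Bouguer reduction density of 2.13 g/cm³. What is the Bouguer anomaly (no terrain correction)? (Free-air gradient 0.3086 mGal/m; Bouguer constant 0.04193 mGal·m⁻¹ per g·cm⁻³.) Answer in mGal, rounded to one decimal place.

Free-air correction = 0.3086 × 3144.0 = 970.24 mGal
Free-air anomaly = 981423.59 − 982112.53 + (970.24) = 281.30 mGal
Bouguer slab correction = 0.04193 × 2.13 × 3144.0 = 280.79 mGal
Simple Bouguer anomaly = 281.30 − (280.79) = 0.51 mGal

0.5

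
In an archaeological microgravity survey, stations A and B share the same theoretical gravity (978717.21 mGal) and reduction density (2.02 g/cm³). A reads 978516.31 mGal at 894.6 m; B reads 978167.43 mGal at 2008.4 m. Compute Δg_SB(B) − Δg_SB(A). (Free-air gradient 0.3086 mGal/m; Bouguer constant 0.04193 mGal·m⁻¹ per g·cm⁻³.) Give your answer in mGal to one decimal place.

Δg_SB(A) = 978516.31 − 978717.21 + 0.3086×894.6 − 0.04193×2.02×894.6 = -0.60 mGal
Δg_SB(B) = 978167.43 − 978717.21 + 0.3086×2008.4 − 0.04193×2.02×2008.4 = -100.10 mGal
Difference = -100.10 − (-0.60) = -99.50 mGal

-99.5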